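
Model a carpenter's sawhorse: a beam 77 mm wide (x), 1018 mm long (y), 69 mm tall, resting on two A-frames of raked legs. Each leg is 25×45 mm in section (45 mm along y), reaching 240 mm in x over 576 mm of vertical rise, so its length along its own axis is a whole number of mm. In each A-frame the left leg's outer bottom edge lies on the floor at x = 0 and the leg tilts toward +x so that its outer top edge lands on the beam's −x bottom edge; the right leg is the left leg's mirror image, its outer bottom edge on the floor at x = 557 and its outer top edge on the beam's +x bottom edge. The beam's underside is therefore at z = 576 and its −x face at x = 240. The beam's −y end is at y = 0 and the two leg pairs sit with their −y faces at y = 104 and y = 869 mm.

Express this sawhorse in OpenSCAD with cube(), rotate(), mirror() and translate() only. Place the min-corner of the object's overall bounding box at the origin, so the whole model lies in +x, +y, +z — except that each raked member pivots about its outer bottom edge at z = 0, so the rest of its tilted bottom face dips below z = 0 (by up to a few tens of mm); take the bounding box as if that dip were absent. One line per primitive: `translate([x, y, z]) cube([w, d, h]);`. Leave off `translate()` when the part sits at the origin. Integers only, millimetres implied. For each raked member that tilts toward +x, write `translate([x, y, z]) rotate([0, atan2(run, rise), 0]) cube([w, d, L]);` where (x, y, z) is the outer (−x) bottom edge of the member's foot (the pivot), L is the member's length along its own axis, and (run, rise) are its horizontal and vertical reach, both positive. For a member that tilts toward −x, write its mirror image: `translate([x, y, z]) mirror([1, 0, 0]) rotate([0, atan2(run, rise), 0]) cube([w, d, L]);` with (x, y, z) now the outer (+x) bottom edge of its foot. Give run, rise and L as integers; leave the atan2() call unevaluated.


translate([240, 0, 576]) cube([77, 1018, 69]);
translate([0, 104, 0]) rotate([0, atan2(240, 576), 0]) cube([25, 45, 624]);
translate([557, 104, 0]) mirror([1, 0, 0]) rotate([0, atan2(240, 576), 0]) cube([25, 45, 624]);
translate([0, 869, 0]) rotate([0, atan2(240, 576), 0]) cube([25, 45, 624]);
translate([557, 869, 0]) mirror([1, 0, 0]) rotate([0, atan2(240, 576), 0]) cube([25, 45, 624]);


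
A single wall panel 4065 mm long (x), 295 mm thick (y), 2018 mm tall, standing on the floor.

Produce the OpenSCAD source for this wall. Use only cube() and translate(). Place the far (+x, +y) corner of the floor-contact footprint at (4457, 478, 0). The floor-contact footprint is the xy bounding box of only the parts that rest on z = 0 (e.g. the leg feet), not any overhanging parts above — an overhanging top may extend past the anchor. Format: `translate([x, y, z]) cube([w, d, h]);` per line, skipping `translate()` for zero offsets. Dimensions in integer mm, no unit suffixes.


translate([392, 183, 0]) cube([4065, 295, 2018]);


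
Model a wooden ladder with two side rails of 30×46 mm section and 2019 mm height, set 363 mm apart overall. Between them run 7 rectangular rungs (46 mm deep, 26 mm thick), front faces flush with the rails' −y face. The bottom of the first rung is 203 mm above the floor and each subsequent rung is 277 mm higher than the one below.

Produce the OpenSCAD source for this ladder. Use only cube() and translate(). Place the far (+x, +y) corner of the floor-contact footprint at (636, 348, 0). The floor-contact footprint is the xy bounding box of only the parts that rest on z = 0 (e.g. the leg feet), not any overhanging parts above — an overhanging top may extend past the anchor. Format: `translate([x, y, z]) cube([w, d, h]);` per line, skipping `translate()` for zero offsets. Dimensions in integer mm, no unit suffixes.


translate([273, 302, 0]) cube([30, 46, 2019]);
translate([606, 302, 0]) cube([30, 46, 2019]);
translate([303, 302, 203]) cube([303, 46, 26]);
translate([303, 302, 480]) cube([303, 46, 26]);
translate([303, 302, 757]) cube([303, 46, 26]);
translate([303, 302, 1034]) cube([303, 46, 26]);
translate([303, 302, 1311]) cube([303, 46, 26]);
translate([303, 302, 1588]) cube([303, 46, 26]);
translate([303, 302, 1865]) cube([303, 46, 26]);


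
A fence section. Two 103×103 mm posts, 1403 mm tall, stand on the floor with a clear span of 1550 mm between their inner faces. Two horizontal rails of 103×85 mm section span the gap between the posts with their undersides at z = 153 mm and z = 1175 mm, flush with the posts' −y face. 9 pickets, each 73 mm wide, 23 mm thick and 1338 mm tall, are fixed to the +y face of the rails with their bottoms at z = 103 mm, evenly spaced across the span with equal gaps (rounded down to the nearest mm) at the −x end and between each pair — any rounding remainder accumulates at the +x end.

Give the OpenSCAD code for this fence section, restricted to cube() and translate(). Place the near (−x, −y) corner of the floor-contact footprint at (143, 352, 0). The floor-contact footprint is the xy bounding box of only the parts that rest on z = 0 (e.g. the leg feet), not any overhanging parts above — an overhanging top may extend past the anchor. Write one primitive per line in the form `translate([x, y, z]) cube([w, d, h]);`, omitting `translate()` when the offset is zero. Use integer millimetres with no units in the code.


translate([143, 352, 0]) cube([103, 103, 1403]);
translate([1796, 352, 0]) cube([103, 103, 1403]);
translate([246, 352, 153]) cube([1550, 103, 85]);
translate([246, 352, 1175]) cube([1550, 103, 85]);
translate([335, 455, 103]) cube([73, 23, 1338]);
translate([497, 455, 103]) cube([73, 23, 1338]);
translate([659, 455, 103]) cube([73, 23, 1338]);
translate([821, 455, 103]) cube([73, 23, 1338]);
translate([983, 455, 103]) cube([73, 23, 1338]);
translate([1145, 455, 103]) cube([73, 23, 1338]);
translate([1307, 455, 103]) cube([73, 23, 1338]);
translate([1469, 455, 103]) cube([73, 23, 1338]);
translate([1631, 455, 103]) cube([73, 23, 1338]);


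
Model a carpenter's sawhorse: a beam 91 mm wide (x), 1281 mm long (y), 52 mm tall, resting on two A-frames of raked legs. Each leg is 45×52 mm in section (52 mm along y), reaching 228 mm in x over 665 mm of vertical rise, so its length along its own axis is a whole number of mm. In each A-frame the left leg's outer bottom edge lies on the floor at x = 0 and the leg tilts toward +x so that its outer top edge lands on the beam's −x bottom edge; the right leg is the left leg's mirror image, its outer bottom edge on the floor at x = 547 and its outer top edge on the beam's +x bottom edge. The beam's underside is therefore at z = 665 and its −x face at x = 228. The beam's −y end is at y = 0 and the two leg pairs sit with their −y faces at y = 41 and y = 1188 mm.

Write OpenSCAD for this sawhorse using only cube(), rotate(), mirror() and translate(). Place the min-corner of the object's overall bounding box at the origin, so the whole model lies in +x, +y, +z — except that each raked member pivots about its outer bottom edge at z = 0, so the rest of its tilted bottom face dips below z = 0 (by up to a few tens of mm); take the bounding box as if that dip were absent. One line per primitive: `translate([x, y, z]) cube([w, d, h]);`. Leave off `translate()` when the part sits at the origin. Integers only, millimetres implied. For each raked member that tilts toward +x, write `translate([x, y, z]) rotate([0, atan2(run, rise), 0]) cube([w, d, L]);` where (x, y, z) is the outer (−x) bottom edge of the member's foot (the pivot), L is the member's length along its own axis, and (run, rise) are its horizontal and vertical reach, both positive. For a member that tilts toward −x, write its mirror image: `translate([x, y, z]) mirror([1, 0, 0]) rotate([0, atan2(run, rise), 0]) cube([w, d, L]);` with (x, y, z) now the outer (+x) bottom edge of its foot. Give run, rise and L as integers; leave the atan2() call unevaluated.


// leg length = √(228² + 665²) = 703
// right-leg outer foot x = 2·228 + 91 = 547
// beam min-corner = (228, 0, 665)
translate([228, 0, 665]) cube([91, 1281, 52]);
translate([0, 41, 0]) rotate([0, atan2(228, 665), 0]) cube([45, 52, 703]);
translate([547, 41, 0]) mirror([1, 0, 0]) rotate([0, atan2(228, 665), 0]) cube([45, 52, 703]);
translate([0, 1188, 0]) rotate([0, atan2(228, 665), 0]) cube([45, 52, 703]);
translate([547, 1188, 0]) mirror([1, 0, 0]) rotate([0, atan2(228, 665), 0]) cube([45, 52, 703]);


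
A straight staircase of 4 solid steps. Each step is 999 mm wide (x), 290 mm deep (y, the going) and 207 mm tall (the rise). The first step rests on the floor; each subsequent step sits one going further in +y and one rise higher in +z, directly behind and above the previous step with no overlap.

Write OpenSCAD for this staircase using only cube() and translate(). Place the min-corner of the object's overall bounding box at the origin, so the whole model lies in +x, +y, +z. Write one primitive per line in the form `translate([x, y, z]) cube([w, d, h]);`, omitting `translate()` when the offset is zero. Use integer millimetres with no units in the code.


cube([999, 290, 207]);
translate([0, 290, 207]) cube([999, 290, 207]);
translate([0, 580, 414]) cube([999, 290, 207]);
translate([0, 870, 621]) cube([999, 290, 207]);


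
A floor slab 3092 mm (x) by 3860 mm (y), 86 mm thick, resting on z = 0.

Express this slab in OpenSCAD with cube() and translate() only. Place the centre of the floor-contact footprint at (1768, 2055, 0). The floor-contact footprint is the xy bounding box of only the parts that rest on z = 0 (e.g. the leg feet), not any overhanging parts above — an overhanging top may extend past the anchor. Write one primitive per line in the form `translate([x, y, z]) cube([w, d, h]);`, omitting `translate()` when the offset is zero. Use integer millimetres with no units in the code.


translate([222, 125, 0]) cube([3092, 3860, 86]);


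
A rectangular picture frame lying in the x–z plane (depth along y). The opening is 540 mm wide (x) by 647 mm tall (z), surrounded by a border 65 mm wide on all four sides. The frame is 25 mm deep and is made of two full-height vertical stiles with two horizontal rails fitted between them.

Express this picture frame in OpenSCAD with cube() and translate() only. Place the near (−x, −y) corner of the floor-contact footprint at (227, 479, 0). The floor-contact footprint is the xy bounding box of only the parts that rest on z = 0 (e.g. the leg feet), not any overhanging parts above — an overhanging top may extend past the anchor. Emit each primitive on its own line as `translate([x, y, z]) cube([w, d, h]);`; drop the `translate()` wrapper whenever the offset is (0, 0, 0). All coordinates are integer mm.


translate([227, 479, 0]) cube([65, 25, 777]);
translate([832, 479, 0]) cube([65, 25, 777]);
translate([292, 479, 0]) cube([540, 25, 65]);
translate([292, 479, 712]) cube([540, 25, 65]);


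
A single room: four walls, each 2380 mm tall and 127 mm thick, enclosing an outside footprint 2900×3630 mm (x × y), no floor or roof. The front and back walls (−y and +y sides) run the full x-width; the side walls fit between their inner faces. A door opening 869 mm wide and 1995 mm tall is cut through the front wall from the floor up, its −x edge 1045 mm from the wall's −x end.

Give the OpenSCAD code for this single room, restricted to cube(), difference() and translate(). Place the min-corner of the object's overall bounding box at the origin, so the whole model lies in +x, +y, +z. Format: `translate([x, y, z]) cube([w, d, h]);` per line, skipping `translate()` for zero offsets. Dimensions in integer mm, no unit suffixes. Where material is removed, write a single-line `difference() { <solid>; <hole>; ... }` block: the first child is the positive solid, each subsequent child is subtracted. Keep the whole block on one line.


difference() { cube([2900, 127, 2380]); translate([1045, 0, 0]) cube([869, 127, 1995]); }
translate([0, 3503, 0]) cube([2900, 127, 2380]);
translate([0, 127, 0]) cube([127, 3376, 2380]);
translate([2773, 127, 0]) cube([127, 3376, 2380]);


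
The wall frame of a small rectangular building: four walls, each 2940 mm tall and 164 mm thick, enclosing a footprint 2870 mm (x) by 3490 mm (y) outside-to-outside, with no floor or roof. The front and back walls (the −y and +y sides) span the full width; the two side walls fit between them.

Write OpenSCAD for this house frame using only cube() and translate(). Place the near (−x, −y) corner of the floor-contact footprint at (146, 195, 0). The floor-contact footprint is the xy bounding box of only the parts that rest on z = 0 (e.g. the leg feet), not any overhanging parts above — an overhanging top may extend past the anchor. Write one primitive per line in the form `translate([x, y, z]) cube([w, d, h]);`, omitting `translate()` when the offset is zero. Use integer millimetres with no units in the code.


translate([146, 195, 0]) cube([2870, 164, 2940]);
translate([146, 3521, 0]) cube([2870, 164, 2940]);
translate([146, 359, 0]) cube([164, 3162, 2940]);
translate([2852, 359, 0]) cube([164, 3162, 2940]);


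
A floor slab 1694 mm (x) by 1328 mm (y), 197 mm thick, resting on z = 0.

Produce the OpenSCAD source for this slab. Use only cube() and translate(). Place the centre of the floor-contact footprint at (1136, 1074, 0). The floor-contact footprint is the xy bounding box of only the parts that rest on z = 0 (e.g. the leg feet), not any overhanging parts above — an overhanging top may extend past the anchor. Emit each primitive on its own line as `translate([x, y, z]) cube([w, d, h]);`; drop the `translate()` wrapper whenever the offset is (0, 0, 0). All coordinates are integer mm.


translate([289, 410, 0]) cube([1694, 1328, 197]);


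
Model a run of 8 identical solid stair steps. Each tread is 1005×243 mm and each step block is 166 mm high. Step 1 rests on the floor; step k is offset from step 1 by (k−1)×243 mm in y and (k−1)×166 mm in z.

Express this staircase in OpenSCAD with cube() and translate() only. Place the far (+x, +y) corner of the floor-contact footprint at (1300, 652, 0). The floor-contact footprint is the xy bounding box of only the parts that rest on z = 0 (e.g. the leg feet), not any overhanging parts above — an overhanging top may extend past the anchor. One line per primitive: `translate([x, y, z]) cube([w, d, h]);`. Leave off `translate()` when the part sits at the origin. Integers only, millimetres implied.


translate([295, 409, 0]) cube([1005, 243, 166]);
translate([295, 652, 166]) cube([1005, 243, 166]);
translate([295, 895, 332]) cube([1005, 243, 166]);
translate([295, 1138, 498]) cube([1005, 243, 166]);
translate([295, 1381, 664]) cube([1005, 243, 166]);
translate([295, 1624, 830]) cube([1005, 243, 166]);
translate([295, 1867, 996]) cube([1005, 243, 166]);
translate([295, 2110, 1162]) cube([1005, 243, 166]);


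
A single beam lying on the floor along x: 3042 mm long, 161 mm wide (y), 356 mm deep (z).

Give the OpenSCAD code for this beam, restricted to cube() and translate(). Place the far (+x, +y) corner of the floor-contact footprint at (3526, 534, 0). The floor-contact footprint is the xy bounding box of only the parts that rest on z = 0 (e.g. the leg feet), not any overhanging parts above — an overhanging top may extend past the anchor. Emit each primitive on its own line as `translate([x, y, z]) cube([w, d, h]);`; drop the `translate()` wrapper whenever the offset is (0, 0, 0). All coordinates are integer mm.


translate([484, 373, 0]) cube([3042, 161, 356]);


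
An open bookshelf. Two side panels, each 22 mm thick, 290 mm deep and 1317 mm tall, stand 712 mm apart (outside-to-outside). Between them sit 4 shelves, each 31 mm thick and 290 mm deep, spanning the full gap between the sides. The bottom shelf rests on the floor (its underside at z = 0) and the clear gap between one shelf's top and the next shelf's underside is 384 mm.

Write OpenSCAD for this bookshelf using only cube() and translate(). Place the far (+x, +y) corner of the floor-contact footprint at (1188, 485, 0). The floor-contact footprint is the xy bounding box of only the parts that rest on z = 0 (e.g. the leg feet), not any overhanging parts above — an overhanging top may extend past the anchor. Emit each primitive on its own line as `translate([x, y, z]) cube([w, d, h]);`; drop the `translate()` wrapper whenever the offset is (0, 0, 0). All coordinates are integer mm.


translate([476, 195, 0]) cube([22, 290, 1317]);
translate([1166, 195, 0]) cube([22, 290, 1317]);
translate([498, 195, 0]) cube([668, 290, 31]);
translate([498, 195, 415]) cube([668, 290, 31]);
translate([498, 195, 830]) cube([668, 290, 31]);
translate([498, 195, 1245]) cube([668, 290, 31]);


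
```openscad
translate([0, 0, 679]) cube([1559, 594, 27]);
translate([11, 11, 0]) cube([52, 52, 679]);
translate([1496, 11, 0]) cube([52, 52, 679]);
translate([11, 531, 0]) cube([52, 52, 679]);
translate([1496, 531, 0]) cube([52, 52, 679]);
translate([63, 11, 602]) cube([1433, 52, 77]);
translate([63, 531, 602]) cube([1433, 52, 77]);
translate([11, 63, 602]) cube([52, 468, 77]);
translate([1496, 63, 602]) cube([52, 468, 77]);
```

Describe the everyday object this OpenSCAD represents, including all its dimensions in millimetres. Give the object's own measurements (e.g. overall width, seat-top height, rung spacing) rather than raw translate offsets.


A rectangular dining table. The top is 1559×594×27 mm with its upper surface at z = 706 mm. It stands on four 52×52 mm square legs, each inset 11 mm from the nearest pair of top edges, running from the floor to the underside of the top. Four apron rails, 52 mm thick and 77 mm tall, run between adjacent legs with their top edges flush with the underside of the top and their outer faces flush with the legs' outer faces.


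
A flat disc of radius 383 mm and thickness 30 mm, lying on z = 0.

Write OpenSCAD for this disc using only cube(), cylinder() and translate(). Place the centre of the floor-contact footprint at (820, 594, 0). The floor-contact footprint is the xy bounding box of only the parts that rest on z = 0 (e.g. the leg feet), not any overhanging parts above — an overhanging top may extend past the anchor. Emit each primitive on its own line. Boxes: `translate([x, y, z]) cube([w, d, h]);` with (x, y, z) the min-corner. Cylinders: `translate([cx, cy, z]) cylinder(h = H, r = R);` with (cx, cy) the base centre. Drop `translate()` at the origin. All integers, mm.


translate([820, 594, 0]) cylinder(h = 30, r = 383);


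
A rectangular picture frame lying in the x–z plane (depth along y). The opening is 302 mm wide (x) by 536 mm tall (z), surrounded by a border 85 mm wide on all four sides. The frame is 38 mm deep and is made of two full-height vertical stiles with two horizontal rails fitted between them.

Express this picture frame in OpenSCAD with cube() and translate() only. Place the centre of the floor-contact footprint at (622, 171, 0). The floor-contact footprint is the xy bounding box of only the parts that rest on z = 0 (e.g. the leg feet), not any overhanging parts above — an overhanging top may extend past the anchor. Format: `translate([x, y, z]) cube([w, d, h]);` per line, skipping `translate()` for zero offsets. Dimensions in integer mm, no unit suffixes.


translate([386, 152, 0]) cube([85, 38, 706]);
translate([773, 152, 0]) cube([85, 38, 706]);
translate([471, 152, 0]) cube([302, 38, 85]);
translate([471, 152, 621]) cube([302, 38, 85]);


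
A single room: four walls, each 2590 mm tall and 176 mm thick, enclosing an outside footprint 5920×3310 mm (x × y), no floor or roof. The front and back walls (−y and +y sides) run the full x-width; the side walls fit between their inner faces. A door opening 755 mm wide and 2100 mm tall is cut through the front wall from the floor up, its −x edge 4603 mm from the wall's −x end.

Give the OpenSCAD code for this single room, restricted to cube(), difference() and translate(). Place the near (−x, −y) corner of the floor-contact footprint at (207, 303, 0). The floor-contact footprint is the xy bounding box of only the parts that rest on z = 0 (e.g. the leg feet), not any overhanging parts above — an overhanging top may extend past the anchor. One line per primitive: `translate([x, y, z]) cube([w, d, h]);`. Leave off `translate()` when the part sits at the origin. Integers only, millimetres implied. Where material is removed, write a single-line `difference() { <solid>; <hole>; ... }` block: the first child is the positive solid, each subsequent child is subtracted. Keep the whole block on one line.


difference() { translate([207, 303, 0]) cube([5920, 176, 2590]); translate([4810, 303, 0]) cube([755, 176, 2100]); }
translate([207, 3437, 0]) cube([5920, 176, 2590]);
translate([207, 479, 0]) cube([176, 2958, 2590]);
translate([5951, 479, 0]) cube([176, 2958, 2590]);


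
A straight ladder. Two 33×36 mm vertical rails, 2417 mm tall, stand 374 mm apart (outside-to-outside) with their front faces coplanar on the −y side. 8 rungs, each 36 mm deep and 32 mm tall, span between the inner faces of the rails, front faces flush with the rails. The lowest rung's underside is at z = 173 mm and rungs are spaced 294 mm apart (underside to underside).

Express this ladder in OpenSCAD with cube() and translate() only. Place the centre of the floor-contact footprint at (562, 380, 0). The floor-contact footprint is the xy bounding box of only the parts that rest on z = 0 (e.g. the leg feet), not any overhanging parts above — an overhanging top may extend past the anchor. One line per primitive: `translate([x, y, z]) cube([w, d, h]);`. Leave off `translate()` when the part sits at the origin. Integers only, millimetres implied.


// rung span = 374 - 2*33 = 308
// rung[k] z = 173 + k*294
translate([375, 362, 0]) cube([33, 36, 2417]);
translate([716, 362, 0]) cube([33, 36, 2417]);
translate([408, 362, 173]) cube([308, 36, 32]);
translate([408, 362, 467]) cube([308, 36, 32]);
translate([408, 362, 761]) cube([308, 36, 32]);
translate([408, 362, 1055]) cube([308, 36, 32]);
translate([408, 362, 1349]) cube([308, 36, 32]);
translate([408, 362, 1643]) cube([308, 36, 32]);
translate([408, 362, 1937]) cube([308, 36, 32]);
translate([408, 362, 2231]) cube([308, 36, 32]);


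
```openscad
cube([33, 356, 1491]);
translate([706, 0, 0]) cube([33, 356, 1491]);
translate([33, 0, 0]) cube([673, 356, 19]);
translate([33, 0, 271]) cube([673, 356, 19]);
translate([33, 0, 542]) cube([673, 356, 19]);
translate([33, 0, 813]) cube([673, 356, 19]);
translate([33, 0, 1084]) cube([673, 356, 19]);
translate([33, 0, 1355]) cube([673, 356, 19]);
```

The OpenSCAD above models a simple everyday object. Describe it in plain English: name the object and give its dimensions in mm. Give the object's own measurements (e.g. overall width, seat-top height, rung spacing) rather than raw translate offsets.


An open bookshelf. Two side panels, each 33 mm thick, 356 mm deep and 1491 mm tall, stand 739 mm apart (outside-to-outside). Between them sit 6 shelves, each 19 mm thick and 356 mm deep, spanning the full gap between the sides. The bottom shelf rests on the floor (its underside at z = 0) and the clear gap between one shelf's top and the next shelf's underside is 252 mm.


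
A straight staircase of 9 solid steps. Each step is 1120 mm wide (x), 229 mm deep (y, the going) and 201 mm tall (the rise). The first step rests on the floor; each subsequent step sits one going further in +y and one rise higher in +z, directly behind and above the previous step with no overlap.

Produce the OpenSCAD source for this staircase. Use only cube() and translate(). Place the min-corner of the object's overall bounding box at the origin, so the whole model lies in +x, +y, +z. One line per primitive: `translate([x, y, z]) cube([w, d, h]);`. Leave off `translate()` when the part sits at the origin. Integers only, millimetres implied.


cube([1120, 229, 201]);
translate([0, 229, 201]) cube([1120, 229, 201]);
translate([0, 458, 402]) cube([1120, 229, 201]);
translate([0, 687, 603]) cube([1120, 229, 201]);
translate([0, 916, 804]) cube([1120, 229, 201]);
translate([0, 1145, 1005]) cube([1120, 229, 201]);
translate([0, 1374, 1206]) cube([1120, 229, 201]);
translate([0, 1603, 1407]) cube([1120, 229, 201]);
translate([0, 1832, 1608]) cube([1120, 229, 201]);


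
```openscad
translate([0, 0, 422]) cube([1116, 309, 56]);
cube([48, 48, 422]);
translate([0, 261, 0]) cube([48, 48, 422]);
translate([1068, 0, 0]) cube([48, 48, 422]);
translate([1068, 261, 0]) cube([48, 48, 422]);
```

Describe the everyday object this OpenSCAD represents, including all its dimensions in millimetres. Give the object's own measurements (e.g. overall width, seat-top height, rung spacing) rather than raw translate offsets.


A long wooden bench with a 1116 mm (x) × 309 mm (y) seat, 56 mm thick, its top surface 478 mm above the floor. Four 48 mm square legs at the seat corners, flush with the edges, run from z = 0 to the seat underside.


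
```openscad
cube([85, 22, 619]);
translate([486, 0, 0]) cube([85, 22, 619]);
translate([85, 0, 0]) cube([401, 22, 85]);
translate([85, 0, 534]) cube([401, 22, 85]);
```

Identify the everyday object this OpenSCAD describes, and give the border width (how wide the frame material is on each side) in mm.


A picture frame. The border width is 85 mm.

Four thin pieces enclosing a rectangular opening — a picture frame. The two full-height stiles are 619 mm tall; the top rail sits at z = 534 and is 85 mm tall, so the border above the opening is 619 − 534 = 85 mm, matching the stile x-width.


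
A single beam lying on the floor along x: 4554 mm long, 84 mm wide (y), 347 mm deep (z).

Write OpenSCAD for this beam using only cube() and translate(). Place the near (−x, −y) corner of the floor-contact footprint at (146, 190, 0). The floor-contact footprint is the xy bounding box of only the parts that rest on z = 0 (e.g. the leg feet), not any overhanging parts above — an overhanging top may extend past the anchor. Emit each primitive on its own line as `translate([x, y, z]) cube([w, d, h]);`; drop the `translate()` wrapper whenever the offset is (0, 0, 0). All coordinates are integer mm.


translate([146, 190, 0]) cube([4554, 84, 347]);


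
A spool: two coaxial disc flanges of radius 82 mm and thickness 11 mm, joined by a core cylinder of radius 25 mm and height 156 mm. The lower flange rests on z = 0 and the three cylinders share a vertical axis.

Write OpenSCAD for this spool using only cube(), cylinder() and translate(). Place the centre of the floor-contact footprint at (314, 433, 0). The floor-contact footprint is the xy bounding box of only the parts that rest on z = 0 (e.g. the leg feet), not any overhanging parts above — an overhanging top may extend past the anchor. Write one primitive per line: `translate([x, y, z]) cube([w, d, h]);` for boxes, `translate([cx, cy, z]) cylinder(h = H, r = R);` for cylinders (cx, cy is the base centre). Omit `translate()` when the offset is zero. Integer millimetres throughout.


translate([314, 433, 0]) cylinder(h = 11, r = 82);
translate([314, 433, 11]) cylinder(h = 156, r = 25);
translate([314, 433, 167]) cylinder(h = 11, r = 82);


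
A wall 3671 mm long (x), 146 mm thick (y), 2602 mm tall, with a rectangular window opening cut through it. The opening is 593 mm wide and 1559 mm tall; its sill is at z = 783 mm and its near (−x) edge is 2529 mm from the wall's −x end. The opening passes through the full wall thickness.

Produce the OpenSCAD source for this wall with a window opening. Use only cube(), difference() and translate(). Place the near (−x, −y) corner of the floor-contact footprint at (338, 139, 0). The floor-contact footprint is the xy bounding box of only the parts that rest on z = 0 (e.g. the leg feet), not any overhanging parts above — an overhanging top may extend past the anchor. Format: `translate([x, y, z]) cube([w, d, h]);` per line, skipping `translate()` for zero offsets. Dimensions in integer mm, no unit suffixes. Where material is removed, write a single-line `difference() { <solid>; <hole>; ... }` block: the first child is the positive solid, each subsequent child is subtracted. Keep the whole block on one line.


difference() { translate([338, 139, 0]) cube([3671, 146, 2602]); translate([2867, 139, 783]) cube([593, 146, 1559]); }


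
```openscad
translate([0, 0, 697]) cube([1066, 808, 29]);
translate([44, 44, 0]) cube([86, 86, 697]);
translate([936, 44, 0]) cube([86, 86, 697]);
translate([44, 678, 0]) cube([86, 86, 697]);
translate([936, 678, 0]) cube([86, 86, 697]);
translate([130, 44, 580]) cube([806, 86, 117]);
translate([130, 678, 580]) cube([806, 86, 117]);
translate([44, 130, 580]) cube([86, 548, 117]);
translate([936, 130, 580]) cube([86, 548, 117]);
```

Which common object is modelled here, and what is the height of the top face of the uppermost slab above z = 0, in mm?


A table. The table height is 726 mm.

A 1066×808×29 slab sits at z = 697 on four 86 mm square posts — a table. The top surface is at 697 + 29 = 726 mm.


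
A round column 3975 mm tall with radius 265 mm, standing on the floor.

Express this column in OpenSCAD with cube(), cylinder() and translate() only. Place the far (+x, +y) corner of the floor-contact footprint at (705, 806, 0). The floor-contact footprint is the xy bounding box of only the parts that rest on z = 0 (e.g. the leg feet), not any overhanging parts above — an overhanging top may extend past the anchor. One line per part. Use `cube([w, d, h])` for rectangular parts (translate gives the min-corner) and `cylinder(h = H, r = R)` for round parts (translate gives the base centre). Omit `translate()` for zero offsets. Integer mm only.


translate([440, 541, 0]) cylinder(h = 3975, r = 265);


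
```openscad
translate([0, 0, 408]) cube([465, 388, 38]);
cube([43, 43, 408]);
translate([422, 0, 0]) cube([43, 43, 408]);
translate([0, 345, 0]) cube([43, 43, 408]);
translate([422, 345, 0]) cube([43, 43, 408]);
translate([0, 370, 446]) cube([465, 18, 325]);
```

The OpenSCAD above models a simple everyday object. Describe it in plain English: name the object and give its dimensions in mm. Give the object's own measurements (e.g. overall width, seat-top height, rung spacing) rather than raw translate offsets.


A chair. The seat is a 465×388×38 mm slab with its top at z = 446 mm, on four 43×43 mm corner legs (flush with the seat edges, standing on z = 0). A flat backrest 18 mm thick, 325 mm tall, spans the full seat width and rises from the seat top along its +y edge, rear face flush with the rear of the seat.


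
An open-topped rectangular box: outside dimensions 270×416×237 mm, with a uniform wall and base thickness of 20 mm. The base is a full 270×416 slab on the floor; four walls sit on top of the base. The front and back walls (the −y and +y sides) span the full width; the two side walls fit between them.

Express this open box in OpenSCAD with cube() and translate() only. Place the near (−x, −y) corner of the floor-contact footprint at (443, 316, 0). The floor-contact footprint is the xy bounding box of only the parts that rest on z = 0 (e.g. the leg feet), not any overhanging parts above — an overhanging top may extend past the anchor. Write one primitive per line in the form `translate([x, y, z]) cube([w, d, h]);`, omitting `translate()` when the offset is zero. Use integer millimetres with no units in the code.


translate([443, 316, 0]) cube([270, 416, 20]);
translate([443, 316, 20]) cube([270, 20, 217]);
translate([443, 712, 20]) cube([270, 20, 217]);
translate([443, 336, 20]) cube([20, 376, 217]);
translate([693, 336, 20]) cube([20, 376, 217]);


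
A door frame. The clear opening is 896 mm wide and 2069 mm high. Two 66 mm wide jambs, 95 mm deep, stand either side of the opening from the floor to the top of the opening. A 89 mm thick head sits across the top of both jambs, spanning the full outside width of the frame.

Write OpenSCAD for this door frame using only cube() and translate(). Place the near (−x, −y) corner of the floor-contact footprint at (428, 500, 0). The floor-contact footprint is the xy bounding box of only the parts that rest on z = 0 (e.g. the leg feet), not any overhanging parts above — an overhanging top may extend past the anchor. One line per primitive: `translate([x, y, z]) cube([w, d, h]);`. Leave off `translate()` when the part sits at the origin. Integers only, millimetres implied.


translate([428, 500, 0]) cube([66, 95, 2069]);
translate([1390, 500, 0]) cube([66, 95, 2069]);
translate([428, 500, 2069]) cube([1028, 95, 89]);


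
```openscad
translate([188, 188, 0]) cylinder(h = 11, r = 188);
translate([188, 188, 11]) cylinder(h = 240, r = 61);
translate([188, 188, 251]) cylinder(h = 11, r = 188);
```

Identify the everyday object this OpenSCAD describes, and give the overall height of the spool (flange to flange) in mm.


A spool. The overall height is 262 mm.

Three coaxial cylinders, large–small–large — a spool. Two 11 mm flanges and a 240 mm core give 11 + 240 + 11 = 262 mm.


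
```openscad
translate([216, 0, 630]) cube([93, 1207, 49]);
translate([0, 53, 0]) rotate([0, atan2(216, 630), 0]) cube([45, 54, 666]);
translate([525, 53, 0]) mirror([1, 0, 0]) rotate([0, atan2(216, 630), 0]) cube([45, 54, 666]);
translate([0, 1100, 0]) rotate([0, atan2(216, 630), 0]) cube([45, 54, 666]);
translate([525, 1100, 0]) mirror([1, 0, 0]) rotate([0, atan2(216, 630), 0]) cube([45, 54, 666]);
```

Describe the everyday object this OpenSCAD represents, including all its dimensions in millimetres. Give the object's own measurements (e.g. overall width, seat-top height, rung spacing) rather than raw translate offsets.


A sawhorse. A 93×1207×49 mm beam (x, y, z) sits on two A-frame leg pairs. Each pair is two raked legs of 45×54 mm section (54 mm along y) splaying symmetrically in x. Each leg rises 630 mm vertically over 216 mm of horizontal reach and is 666 mm long along its own axis. Every leg's outer bottom edge rests on the floor and its outer top edge meets a bottom edge of the beam — the left legs (tilting toward +x) meet the beam's −x bottom edge, the right legs (their mirror images, tilting toward −x) meet its +x bottom edge — so the leg tops tuck under the beam, the beam's underside is 630 mm above the floor, and the feet are 525 mm apart outside-to-outside with the beam centred between them. The two leg pairs are set in 53 mm from either end of the beam.


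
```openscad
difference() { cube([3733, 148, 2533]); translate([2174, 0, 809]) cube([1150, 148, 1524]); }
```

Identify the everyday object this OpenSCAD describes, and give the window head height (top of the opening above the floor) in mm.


A wall with a window opening. The window head height is 2333 mm.

A wall with a rectangular opening subtracted — a window. Sill at z = 809, opening 1524 mm tall, so the head is at 809 + 1524 = 2333 mm.


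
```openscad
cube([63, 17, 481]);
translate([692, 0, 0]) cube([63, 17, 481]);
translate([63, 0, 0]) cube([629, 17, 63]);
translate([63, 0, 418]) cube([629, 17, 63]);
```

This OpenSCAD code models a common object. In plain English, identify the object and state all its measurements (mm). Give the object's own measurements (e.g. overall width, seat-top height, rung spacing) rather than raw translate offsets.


A rectangular picture frame lying in the x–z plane (depth along y). The opening is 629 mm wide (x) by 355 mm tall (z), surrounded by a border 63 mm wide on all four sides. The frame is 17 mm deep and is made of two full-height vertical stiles with two horizontal rails fitted between them.


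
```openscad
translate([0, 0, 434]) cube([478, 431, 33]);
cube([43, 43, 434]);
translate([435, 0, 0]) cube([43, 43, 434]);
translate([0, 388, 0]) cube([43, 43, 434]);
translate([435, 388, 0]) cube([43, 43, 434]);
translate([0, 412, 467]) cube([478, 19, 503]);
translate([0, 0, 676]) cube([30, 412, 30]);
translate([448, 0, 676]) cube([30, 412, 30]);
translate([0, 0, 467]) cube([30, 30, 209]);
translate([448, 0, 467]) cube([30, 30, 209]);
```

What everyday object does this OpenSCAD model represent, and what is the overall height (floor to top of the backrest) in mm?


A chair. The overall height is 970 mm.

A slab on four corner posts with a tall panel at the back — a chair. The seat slab sits at z = 434 with thickness 33, and the 503 mm backrest starts at the seat top, so the overall height is 434 + 33 + 503 = 970 mm.


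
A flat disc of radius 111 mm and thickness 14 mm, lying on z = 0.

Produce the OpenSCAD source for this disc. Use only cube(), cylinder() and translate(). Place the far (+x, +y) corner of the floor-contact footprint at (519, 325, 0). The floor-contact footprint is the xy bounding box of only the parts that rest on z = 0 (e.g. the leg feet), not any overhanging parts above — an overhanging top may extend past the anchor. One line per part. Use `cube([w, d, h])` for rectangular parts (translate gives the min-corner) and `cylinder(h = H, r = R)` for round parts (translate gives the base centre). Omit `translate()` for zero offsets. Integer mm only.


translate([408, 214, 0]) cylinder(h = 14, r = 111);


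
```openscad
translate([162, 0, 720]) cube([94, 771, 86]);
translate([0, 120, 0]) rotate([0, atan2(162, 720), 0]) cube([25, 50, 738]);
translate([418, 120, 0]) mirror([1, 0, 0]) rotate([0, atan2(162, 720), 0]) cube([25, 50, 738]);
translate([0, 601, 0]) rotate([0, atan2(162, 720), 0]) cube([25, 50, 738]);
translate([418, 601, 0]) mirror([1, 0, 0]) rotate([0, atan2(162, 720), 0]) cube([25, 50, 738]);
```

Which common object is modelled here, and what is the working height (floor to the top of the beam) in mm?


A sawhorse. The overall height is 806 mm.

A beam across two mirrored pairs of raked legs — a sawhorse. The beam's underside is at z = 720 (matching the legs' vertical rise in atan2(162, 720)) and the beam is 86 mm tall, so its top is at 720 + 86 = 806 mm. The raked legs top out at the beam's underside, so that is the highest point.


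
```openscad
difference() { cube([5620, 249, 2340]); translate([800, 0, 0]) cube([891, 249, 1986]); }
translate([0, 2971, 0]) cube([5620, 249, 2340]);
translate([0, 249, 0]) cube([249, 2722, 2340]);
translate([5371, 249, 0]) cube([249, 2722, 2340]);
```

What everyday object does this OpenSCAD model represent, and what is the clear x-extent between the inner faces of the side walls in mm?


A single room. The interior width is 5122 mm.

Four walls enclosing a rectangle with a door in the front wall — a room. Outside width 5620 minus two 249 mm walls gives 5122 mm.


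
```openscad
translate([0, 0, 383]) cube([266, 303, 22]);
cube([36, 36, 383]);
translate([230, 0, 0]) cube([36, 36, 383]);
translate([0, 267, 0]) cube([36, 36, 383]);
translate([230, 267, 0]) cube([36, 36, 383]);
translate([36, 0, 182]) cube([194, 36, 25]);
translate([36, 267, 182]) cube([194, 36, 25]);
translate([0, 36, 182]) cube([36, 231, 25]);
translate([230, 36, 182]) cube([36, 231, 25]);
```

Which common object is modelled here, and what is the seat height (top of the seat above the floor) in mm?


A stool. The seat height is 405 mm.

A 266×303×22 slab at z = 383 on four corner posts — a stool. The seat top is 383 + 22 = 405 mm.


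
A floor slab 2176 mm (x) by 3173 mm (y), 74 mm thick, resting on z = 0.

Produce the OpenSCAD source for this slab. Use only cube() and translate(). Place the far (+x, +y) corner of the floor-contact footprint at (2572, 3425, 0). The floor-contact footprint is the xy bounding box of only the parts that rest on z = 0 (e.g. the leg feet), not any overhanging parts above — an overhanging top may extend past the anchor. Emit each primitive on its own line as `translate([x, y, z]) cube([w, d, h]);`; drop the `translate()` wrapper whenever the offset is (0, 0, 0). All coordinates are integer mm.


translate([396, 252, 0]) cube([2176, 3173, 74]);


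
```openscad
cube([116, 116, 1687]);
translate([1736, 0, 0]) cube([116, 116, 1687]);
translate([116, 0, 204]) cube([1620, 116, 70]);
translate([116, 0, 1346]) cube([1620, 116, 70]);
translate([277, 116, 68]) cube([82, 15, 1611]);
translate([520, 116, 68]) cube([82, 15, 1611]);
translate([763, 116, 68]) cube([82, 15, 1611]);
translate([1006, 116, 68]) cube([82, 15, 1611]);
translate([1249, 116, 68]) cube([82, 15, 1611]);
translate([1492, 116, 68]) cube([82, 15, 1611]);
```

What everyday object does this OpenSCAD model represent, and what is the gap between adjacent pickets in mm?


A fence section. The picket gap is 161 mm.

Two posts, two rails, 6 pickets — a fence section. Span 1620 mm holds 6 pickets of 82 mm with 7 equal gaps: ⌊(1620 − 6·82) / 7⌋ = 161 mm.
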